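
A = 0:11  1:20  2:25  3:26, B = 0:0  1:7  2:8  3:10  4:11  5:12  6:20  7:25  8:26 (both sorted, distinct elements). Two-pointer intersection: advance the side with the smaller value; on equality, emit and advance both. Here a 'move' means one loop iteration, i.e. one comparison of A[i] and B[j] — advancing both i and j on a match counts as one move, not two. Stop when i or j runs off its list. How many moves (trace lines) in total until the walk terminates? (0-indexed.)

i=0 j=0: 11>0, j++
i=0 j=1: 11>7, j++
i=0 j=2: 11>8, j++
i=0 j=3: 11>10, j++
i=0 j=4: 11==11 emit, i++,j++
i=1 j=5: 20>12, j++
i=1 j=6: 20==20 emit, i++,j++
i=2 j=7: 25==25 emit, i++,j++
i=3 j=8: 26==26 emit, i++,j++

9 moves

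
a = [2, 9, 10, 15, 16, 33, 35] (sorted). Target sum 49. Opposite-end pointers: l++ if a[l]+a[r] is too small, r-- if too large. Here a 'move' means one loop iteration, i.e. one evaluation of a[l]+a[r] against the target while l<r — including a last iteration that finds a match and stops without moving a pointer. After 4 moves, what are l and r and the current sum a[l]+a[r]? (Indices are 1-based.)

l=1 r=7: 2+35=37 <49, l++
l=2 r=7: 9+35=44 <49, l++
l=3 r=7: 10+35=45 <49, l++
l=4 r=7: 15+35=50 >49, r--

l=4, r=6, sum=48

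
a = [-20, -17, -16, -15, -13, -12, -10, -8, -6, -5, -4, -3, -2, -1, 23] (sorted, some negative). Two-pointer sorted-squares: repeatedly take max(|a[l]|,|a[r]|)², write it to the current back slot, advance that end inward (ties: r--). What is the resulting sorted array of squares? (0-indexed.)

[1, 4, 9, 16, 25, 36, 64, 100, 144, 169, 225, 256, 289, 400, 529]

[0,14] |-20|<=|23| out[14]=529 → r--
[0,13] |-20|>|-1| out[13]=400 → l++
[1,13] |-17|>|-1| out[12]=289 → l++
[2,13] |-16|>|-1| out[11]=256 → l++
[3,13] |-15|>|-1| out[10]=225 → l++
[4,13] |-13|>|-1| out[9]=169 → l++
[5,13] |-12|>|-1| out[8]=144 → l++
[6,13] |-10|>|-1| out[7]=100 → l++
[7,13] |-8|>|-1| out[6]=64 → l++
[8,13] |-6|>|-1| out[5]=36 → l++
[9,13] |-5|>|-1| out[4]=25 → l++
[10,13] |-4|>|-1| out[3]=16 → l++
[11,13] |-3|>|-1| out[2]=9 → l++
[12,13] |-2|>|-1| out[1]=4 → l++
[13,13] |-1|<=|-1| out[0]=1 → r--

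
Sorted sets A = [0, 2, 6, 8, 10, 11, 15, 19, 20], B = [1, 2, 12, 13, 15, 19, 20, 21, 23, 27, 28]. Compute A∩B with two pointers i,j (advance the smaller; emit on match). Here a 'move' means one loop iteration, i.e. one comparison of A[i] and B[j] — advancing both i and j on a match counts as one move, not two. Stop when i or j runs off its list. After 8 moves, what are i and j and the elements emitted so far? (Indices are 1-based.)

[i=1,j=1] 0<1 → i++
[i=2,j=1] 2>1 → j++
[i=2,j=2] 2==2 emit → i++,j++
[i=3,j=3] 6<12 → i++
[i=4,j=3] 8<12 → i++
[i=5,j=3] 10<12 → i++
[i=6,j=3] 11<12 → i++
[i=7,j=3] 15>12 → j++

i=7, j=4, emitted=[2]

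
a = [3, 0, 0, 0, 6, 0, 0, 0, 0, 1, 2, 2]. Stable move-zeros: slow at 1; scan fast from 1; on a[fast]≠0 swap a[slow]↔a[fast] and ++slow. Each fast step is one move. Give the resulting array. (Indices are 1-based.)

slow=1 fast=1: a[fast]=3≠0 swap→a[1]=3, slow++,fast++
slow=2 fast=2: a[fast]=0, fast++
slow=2 fast=3: a[fast]=0, fast++
slow=2 fast=4: a[fast]=0, fast++
slow=2 fast=5: a[fast]=6≠0 swap→a[2]=6, slow++,fast++
slow=3 fast=6: a[fast]=0, fast++
slow=3 fast=7: a[fast]=0, fast++
slow=3 fast=8: a[fast]=0, fast++
slow=3 fast=9: a[fast]=0, fast++
slow=3 fast=10: a[fast]=1≠0 swap→a[3]=1, slow++,fast++
slow=4 fast=11: a[fast]=2≠0 swap→a[4]=2, slow++,fast++
slow=5 fast=12: a[fast]=2≠0 swap→a[5]=2, slow++,fast++

[3, 6, 1, 2, 2, 0, 0, 0, 0, 0, 0, 0]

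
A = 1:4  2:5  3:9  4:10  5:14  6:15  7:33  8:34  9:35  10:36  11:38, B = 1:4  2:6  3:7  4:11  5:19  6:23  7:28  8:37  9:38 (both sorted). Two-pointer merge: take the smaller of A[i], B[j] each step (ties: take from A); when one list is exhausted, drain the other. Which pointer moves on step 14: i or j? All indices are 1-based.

[i=1,j=1] A[i]=4<=B[j]=4 take 4 → i++
[i=2,j=1] A[i]=5>B[j]=4 take 4 → j++
[i=2,j=2] A[i]=5<=B[j]=6 take 5 → i++
[i=3,j=2] A[i]=9>B[j]=6 take 6 → j++
[i=3,j=3] A[i]=9>B[j]=7 take 7 → j++
[i=3,j=4] A[i]=9<=B[j]=11 take 9 → i++
[i=4,j=4] A[i]=10<=B[j]=11 take 10 → i++
[i=5,j=4] A[i]=14>B[j]=11 take 11 → j++
[i=5,j=5] A[i]=14<=B[j]=19 take 14 → i++
[i=6,j=5] A[i]=15<=B[j]=19 take 15 → i++
[i=7,j=5] A[i]=33>B[j]=19 take 19 → j++
[i=7,j=6] A[i]=33>B[j]=23 take 23 → j++
[i=7,j=7] A[i]=33>B[j]=28 take 28 → j++
[i=7,j=8] A[i]=33<=B[j]=37 take 33 → i++

i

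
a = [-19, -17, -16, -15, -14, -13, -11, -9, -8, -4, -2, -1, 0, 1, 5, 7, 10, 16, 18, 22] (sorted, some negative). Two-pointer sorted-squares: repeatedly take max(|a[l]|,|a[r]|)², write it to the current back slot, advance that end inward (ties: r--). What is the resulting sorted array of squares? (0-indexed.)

[0,19] |-19|<=|22| out[19]=484 → r--
[0,18] |-19|>|18| out[18]=361 → l++
[1,18] |-17|<=|18| out[17]=324 → r--
[1,17] |-17|>|16| out[16]=289 → l++
[2,17] |-16|<=|16| out[15]=256 → r--
[2,16] |-16|>|10| out[14]=256 → l++
[3,16] |-15|>|10| out[13]=225 → l++
[4,16] |-14|>|10| out[12]=196 → l++
[5,16] |-13|>|10| out[11]=169 → l++
[6,16] |-11|>|10| out[10]=121 → l++
[7,16] |-9|<=|10| out[9]=100 → r--
[7,15] |-9|>|7| out[8]=81 → l++
[8,15] |-8|>|7| out[7]=64 → l++
[9,15] |-4|<=|7| out[6]=49 → r--
[9,14] |-4|<=|5| out[5]=25 → r--
[9,13] |-4|>|1| out[4]=16 → l++
[10,13] |-2|>|1| out[3]=4 → l++
[11,13] |-1|<=|1| out[2]=1 → r--
[11,12] |-1|>|0| out[1]=1 → l++
[12,12] |0|<=|0| out[0]=0 → r--

[0, 1, 1, 4, 16, 25, 49, 64, 81, 100, 121, 169, 196, 225, 256, 256, 289, 324, 361, 484]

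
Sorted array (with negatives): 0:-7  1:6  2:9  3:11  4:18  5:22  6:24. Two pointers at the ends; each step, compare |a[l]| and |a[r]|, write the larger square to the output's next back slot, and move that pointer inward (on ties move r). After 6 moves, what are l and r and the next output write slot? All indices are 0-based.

[0,6] |-7|<=|24| out[6]=576 → r--
[0,5] |-7|<=|22| out[5]=484 → r--
[0,4] |-7|<=|18| out[4]=324 → r--
[0,3] |-7|<=|11| out[3]=121 → r--
[0,2] |-7|<=|9| out[2]=81 → r--
[0,1] |-7|>|6| out[1]=49 → l++

l=1, r=1, next write slot=0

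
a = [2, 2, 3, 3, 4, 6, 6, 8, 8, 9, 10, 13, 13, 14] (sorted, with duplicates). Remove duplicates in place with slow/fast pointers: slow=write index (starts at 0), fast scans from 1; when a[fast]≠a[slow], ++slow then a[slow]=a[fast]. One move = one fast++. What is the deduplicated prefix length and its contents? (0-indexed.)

length 9; prefix = [2, 3, 4, 6, 8, 9, 10, 13, 14]

slow=0 fast=1: a[fast]=2=a[slow] dup, fast++
slow=0 fast=2: a[fast]=3≠a[slow]=2 write a[1]=3, slow++,fast++
slow=1 fast=3: a[fast]=3=a[slow] dup, fast++
slow=1 fast=4: a[fast]=4≠a[slow]=3 write a[2]=4, slow++,fast++
slow=2 fast=5: a[fast]=6≠a[slow]=4 write a[3]=6, slow++,fast++
slow=3 fast=6: a[fast]=6=a[slow] dup, fast++
slow=3 fast=7: a[fast]=8≠a[slow]=6 write a[4]=8, slow++,fast++
slow=4 fast=8: a[fast]=8=a[slow] dup, fast++
slow=4 fast=9: a[fast]=9≠a[slow]=8 write a[5]=9, slow++,fast++
slow=5 fast=10: a[fast]=10≠a[slow]=9 write a[6]=10, slow++,fast++
slow=6 fast=11: a[fast]=13≠a[slow]=10 write a[7]=13, slow++,fast++
slow=7 fast=12: a[fast]=13=a[slow] dup, fast++
slow=7 fast=13: a[fast]=14≠a[slow]=13 write a[8]=14, slow++,fast++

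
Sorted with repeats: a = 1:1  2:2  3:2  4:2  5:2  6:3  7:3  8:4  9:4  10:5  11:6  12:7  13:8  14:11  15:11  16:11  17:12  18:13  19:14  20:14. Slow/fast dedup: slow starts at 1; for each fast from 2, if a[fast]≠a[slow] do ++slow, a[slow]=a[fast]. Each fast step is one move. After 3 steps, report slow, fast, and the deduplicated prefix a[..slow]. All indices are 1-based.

slow=1 fast=2: a[fast]=2≠a[slow]=1 write a[2]=2, slow++,fast++
slow=2 fast=3: a[fast]=2=a[slow] dup, fast++
slow=2 fast=4: a[fast]=2=a[slow] dup, fast++

slow=2, fast=5, prefix=[1, 2]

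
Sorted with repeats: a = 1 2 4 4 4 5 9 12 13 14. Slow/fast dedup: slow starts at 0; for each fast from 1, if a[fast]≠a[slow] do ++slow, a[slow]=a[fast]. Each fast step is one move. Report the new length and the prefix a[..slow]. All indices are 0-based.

length 8; prefix = [1, 2, 4, 5, 9, 12, 13, 14]

(s=0,f=1) a[fast]=2≠a[slow]=1 write a[1]=2 → slow++,fast++
(s=1,f=2) a[fast]=4≠a[slow]=2 write a[2]=4 → slow++,fast++
(s=2,f=3) a[fast]=4=a[slow] dup → fast++
(s=2,f=4) a[fast]=4=a[slow] dup → fast++
(s=2,f=5) a[fast]=5≠a[slow]=4 write a[3]=5 → slow++,fast++
(s=3,f=6) a[fast]=9≠a[slow]=5 write a[4]=9 → slow++,fast++
(s=4,f=7) a[fast]=12≠a[slow]=9 write a[5]=12 → slow++,fast++
(s=5,f=8) a[fast]=13≠a[slow]=12 write a[6]=13 → slow++,fast++
(s=6,f=9) a[fast]=14≠a[slow]=13 write a[7]=14 → slow++,fast++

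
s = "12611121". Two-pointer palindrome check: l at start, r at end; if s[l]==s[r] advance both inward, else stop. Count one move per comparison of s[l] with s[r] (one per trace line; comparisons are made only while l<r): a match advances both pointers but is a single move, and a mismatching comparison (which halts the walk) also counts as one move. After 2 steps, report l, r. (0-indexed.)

[0,7] '1'=='1' → l++,r--
[1,6] '2'=='2' → l++,r--

l=2, r=5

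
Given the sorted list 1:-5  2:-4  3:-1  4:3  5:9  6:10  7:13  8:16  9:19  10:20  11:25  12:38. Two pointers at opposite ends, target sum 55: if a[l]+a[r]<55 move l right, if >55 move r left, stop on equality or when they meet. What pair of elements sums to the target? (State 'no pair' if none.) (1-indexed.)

no pair

[1,12] -5+38=33 <55 → l++
[2,12] -4+38=34 <55 → l++
[3,12] -1+38=37 <55 → l++
[4,12] 3+38=41 <55 → l++
[5,12] 9+38=47 <55 → l++
[6,12] 10+38=48 <55 → l++
[7,12] 13+38=51 <55 → l++
[8,12] 16+38=54 <55 → l++
[9,12] 19+38=57 >55 → r--
[9,11] 19+25=44 <55 → l++
[10,11] 20+25=45 <55 → l++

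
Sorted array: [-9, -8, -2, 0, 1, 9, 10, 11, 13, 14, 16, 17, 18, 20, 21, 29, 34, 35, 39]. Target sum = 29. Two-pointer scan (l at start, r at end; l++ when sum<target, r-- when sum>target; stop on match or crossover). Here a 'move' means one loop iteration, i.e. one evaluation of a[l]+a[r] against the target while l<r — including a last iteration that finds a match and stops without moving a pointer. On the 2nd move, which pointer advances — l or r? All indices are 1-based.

[1,19] -9+39=30 >29 → r--
[1,18] -9+35=26 <29 → l++

l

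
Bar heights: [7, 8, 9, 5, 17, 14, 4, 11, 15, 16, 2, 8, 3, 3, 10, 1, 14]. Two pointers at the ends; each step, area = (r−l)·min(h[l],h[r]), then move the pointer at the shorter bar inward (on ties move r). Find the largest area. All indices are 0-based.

[0,16] min(7,14)*16=112 best=112 * → l++
[1,16] min(8,14)*15=120 best=120 * → l++
[2,16] min(9,14)*14=126 best=126 * → l++
[3,16] min(5,14)*13=65 best=126 → l++
[4,16] min(17,14)*12=168 best=168 * → r--
[4,15] min(17,1)*11=11 best=168 → r--
[4,14] min(17,10)*10=100 best=168 → r--
[4,13] min(17,3)*9=27 best=168 → r--
[4,12] min(17,3)*8=24 best=168 → r--
[4,11] min(17,8)*7=56 best=168 → r--
[4,10] min(17,2)*6=12 best=168 → r--
[4,9] min(17,16)*5=80 best=168 → r--
[4,8] min(17,15)*4=60 best=168 → r--
[4,7] min(17,11)*3=33 best=168 → r--
[4,6] min(17,4)*2=8 best=168 → r--
[4,5] min(17,14)*1=14 best=168 → r--

max area = 168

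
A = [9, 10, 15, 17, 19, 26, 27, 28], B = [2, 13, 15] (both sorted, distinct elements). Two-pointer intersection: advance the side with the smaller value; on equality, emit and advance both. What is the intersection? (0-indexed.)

i=0 j=0: 9>2, j++
i=0 j=1: 9<13, i++
i=1 j=1: 10<13, i++
i=2 j=1: 15>13, j++
i=2 j=2: 15==15 emit, i++,j++

intersection = [15]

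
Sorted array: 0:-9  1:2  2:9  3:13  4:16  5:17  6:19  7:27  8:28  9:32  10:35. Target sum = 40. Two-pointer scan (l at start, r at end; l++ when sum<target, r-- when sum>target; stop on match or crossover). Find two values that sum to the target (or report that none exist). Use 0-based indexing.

(13, 27)

l=0 r=10: -9+35=26 <40, l++
l=1 r=10: 2+35=37 <40, l++
l=2 r=10: 9+35=44 >40, r--
l=2 r=9: 9+32=41 >40, r--
l=2 r=8: 9+28=37 <40, l++
l=3 r=8: 13+28=41 >40, r--
l=3 r=7: 13+27=40, found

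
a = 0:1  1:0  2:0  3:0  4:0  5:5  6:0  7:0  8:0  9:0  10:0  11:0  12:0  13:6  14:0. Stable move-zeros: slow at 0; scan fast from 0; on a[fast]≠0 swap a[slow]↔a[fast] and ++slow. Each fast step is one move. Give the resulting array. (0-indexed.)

(s=0,f=0) a[fast]=1≠0 swap→a[0]=1 → slow++,fast++
(s=1,f=1) a[fast]=0 → fast++
(s=1,f=2) a[fast]=0 → fast++
(s=1,f=3) a[fast]=0 → fast++
(s=1,f=4) a[fast]=0 → fast++
(s=1,f=5) a[fast]=5≠0 swap→a[1]=5 → slow++,fast++
(s=2,f=6) a[fast]=0 → fast++
(s=2,f=7) a[fast]=0 → fast++
(s=2,f=8) a[fast]=0 → fast++
(s=2,f=9) a[fast]=0 → fast++
(s=2,f=10) a[fast]=0 → fast++
(s=2,f=11) a[fast]=0 → fast++
(s=2,f=12) a[fast]=0 → fast++
(s=2,f=13) a[fast]=6≠0 swap→a[2]=6 → slow++,fast++
(s=3,f=14) a[fast]=0 → fast++

[1, 5, 6, 0, 0, 0, 0, 0, 0, 0, 0, 0, 0, 0, 0]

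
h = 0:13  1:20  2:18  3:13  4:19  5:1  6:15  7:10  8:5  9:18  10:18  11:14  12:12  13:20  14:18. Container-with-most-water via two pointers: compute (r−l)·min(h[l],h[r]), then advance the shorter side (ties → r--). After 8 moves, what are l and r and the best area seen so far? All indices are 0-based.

[0,14] min(13,18)*14=182 best=182 * → l++
[1,14] min(20,18)*13=234 best=234 * → r--
[1,13] min(20,20)*12=240 best=240 * → r--
[1,12] min(20,12)*11=132 best=240 → r--
[1,11] min(20,14)*10=140 best=240 → r--
[1,10] min(20,18)*9=162 best=240 → r--
[1,9] min(20,18)*8=144 best=240 → r--
[1,8] min(20,5)*7=35 best=240 → r--

l=1, r=7, best area=240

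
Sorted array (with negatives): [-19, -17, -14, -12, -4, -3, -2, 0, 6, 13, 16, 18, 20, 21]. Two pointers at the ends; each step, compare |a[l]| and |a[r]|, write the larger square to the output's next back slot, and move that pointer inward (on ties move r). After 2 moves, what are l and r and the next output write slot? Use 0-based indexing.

l=0 r=13: |-19|<=|21| out[13]=441, r--
l=0 r=12: |-19|<=|20| out[12]=400, r--

l=0, r=11, next write slot=11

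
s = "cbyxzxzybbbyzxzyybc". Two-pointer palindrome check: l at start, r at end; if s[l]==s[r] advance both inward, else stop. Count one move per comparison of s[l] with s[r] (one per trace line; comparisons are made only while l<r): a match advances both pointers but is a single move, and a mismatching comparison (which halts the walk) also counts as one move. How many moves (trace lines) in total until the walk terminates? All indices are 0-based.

[0,18] 'c'=='c' → l++,r--
[1,17] 'b'=='b' → l++,r--
[2,16] 'y'=='y' → l++,r--
[3,15] 'x'!='y' → stop

4 moves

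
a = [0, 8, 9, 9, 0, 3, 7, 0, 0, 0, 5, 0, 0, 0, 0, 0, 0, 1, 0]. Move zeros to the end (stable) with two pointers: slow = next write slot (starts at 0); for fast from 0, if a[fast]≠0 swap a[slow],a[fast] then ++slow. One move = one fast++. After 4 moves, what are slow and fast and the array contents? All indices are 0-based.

slow=0 fast=0: a[fast]=0, fast++
slow=0 fast=1: a[fast]=8≠0 swap→a[0]=8, slow++,fast++
slow=1 fast=2: a[fast]=9≠0 swap→a[1]=9, slow++,fast++
slow=2 fast=3: a[fast]=9≠0 swap→a[2]=9, slow++,fast++

slow=3, fast=4, a=[8, 9, 9, 0, 0, 3, 7, 0, 0, 0, 5, 0, 0, 0, 0, 0, 0, 1, 0]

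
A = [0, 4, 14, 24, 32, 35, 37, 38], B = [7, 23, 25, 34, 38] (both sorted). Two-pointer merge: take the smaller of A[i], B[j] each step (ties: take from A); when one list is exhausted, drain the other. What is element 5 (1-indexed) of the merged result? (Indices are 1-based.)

merged[5] = 23

[i=1,j=1] A[i]=0<=B[j]=7 take 0 → i++
[i=2,j=1] A[i]=4<=B[j]=7 take 4 → i++
[i=3,j=1] A[i]=14>B[j]=7 take 7 → j++
[i=3,j=2] A[i]=14<=B[j]=23 take 14 → i++
[i=4,j=2] A[i]=24>B[j]=23 take 23 → j++
[i=4,j=3] A[i]=24<=B[j]=25 take 24 → i++
[i=5,j=3] A[i]=32>B[j]=25 take 25 → j++
[i=5,j=4] A[i]=32<=B[j]=34 take 32 → i++
[i=6,j=4] A[i]=35>B[j]=34 take 34 → j++
[i=6,j=5] A[i]=35<=B[j]=38 take 35 → i++
[i=7,j=5] A[i]=37<=B[j]=38 take 37 → i++
[i=8,j=5] A[i]=38<=B[j]=38 take 38 → i++
[i=9,j=5] A done, take B[j]=38 → j++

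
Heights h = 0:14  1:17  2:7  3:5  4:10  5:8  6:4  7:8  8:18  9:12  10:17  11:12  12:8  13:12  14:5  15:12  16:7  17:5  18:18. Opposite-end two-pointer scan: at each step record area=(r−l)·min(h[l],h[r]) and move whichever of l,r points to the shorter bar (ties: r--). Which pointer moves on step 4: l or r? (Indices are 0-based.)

[0,18] min(14,18)*18=252 best=252 * → l++
[1,18] min(17,18)*17=289 best=289 * → l++
[2,18] min(7,18)*16=112 best=289 → l++
[3,18] min(5,18)*15=75 best=289 → l++

l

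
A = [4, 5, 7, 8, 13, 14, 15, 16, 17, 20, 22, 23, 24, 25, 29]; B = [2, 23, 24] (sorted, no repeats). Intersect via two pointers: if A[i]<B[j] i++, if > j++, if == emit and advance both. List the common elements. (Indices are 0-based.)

i=0 j=0: 4>2, j++
i=0 j=1: 4<23, i++
i=1 j=1: 5<23, i++
i=2 j=1: 7<23, i++
i=3 j=1: 8<23, i++
i=4 j=1: 13<23, i++
i=5 j=1: 14<23, i++
i=6 j=1: 15<23, i++
i=7 j=1: 16<23, i++
i=8 j=1: 17<23, i++
i=9 j=1: 20<23, i++
i=10 j=1: 22<23, i++
i=11 j=1: 23==23 emit, i++,j++
i=12 j=2: 24==24 emit, i++,j++

intersection = [23, 24]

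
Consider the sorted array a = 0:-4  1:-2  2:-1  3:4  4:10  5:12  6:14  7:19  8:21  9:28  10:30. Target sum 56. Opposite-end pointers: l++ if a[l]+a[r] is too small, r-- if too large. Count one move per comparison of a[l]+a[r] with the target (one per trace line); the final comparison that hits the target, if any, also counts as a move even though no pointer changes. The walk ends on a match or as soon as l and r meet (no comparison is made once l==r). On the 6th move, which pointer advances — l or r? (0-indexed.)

[0,10] -4+30=26 <56 → l++
[1,10] -2+30=28 <56 → l++
[2,10] -1+30=29 <56 → l++
[3,10] 4+30=34 <56 → l++
[4,10] 10+30=40 <56 → l++
[5,10] 12+30=42 <56 → l++

l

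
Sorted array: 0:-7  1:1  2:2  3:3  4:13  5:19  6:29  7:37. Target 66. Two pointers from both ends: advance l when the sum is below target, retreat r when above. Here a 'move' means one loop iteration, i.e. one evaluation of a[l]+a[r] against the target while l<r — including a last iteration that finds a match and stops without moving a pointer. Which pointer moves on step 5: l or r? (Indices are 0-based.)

l=0 r=7: -7+37=30 <66, l++
l=1 r=7: 1+37=38 <66, l++
l=2 r=7: 2+37=39 <66, l++
l=3 r=7: 3+37=40 <66, l++
l=4 r=7: 13+37=50 <66, l++

l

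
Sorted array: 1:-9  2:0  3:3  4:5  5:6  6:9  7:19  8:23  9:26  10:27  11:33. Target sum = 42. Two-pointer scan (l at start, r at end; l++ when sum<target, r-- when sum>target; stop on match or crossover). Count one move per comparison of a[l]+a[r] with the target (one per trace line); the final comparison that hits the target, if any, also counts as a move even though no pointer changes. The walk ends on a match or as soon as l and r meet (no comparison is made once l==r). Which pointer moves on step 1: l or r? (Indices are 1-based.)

l

[1,11] -9+33=24 <42 → l++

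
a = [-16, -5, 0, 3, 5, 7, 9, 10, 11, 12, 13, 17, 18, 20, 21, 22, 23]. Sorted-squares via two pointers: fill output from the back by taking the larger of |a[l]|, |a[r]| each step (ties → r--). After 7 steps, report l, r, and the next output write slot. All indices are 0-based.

l=0 r=16: |-16|<=|23| out[16]=529, r--
l=0 r=15: |-16|<=|22| out[15]=484, r--
l=0 r=14: |-16|<=|21| out[14]=441, r--
l=0 r=13: |-16|<=|20| out[13]=400, r--
l=0 r=12: |-16|<=|18| out[12]=324, r--
l=0 r=11: |-16|<=|17| out[11]=289, r--
l=0 r=10: |-16|>|13| out[10]=256, l++

l=1, r=10, next write slot=9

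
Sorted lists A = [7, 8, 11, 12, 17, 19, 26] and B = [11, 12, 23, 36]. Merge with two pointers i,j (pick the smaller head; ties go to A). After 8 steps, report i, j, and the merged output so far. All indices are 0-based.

[i=0,j=0] A[i]=7<=B[j]=11 take 7 → i++
[i=1,j=0] A[i]=8<=B[j]=11 take 8 → i++
[i=2,j=0] A[i]=11<=B[j]=11 take 11 → i++
[i=3,j=0] A[i]=12>B[j]=11 take 11 → j++
[i=3,j=1] A[i]=12<=B[j]=12 take 12 → i++
[i=4,j=1] A[i]=17>B[j]=12 take 12 → j++
[i=4,j=2] A[i]=17<=B[j]=23 take 17 → i++
[i=5,j=2] A[i]=19<=B[j]=23 take 19 → i++

i=6, j=2, merged so far=[7, 8, 11, 11, 12, 12, 17, 19]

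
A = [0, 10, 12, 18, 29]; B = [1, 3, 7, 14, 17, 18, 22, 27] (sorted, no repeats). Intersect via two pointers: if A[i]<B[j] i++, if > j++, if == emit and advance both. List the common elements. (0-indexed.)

i=0 j=0: 0<1, i++
i=1 j=0: 10>1, j++
i=1 j=1: 10>3, j++
i=1 j=2: 10>7, j++
i=1 j=3: 10<14, i++
i=2 j=3: 12<14, i++
i=3 j=3: 18>14, j++
i=3 j=4: 18>17, j++
i=3 j=5: 18==18 emit, i++,j++
i=4 j=6: 29>22, j++
i=4 j=7: 29>27, j++

intersection = [18]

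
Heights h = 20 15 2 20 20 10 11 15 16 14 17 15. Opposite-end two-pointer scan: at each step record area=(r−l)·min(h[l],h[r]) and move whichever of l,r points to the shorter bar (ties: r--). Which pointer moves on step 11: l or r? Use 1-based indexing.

r

[1,12] min(20,15)*11=165 best=165 * → r--
[1,11] min(20,17)*10=170 best=170 * → r--
[1,10] min(20,14)*9=126 best=170 → r--
[1,9] min(20,16)*8=128 best=170 → r--
[1,8] min(20,15)*7=105 best=170 → r--
[1,7] min(20,11)*6=66 best=170 → r--
[1,6] min(20,10)*5=50 best=170 → r--
[1,5] min(20,20)*4=80 best=170 → r--
[1,4] min(20,20)*3=60 best=170 → r--
[1,3] min(20,2)*2=4 best=170 → r--
[1,2] min(20,15)*1=15 best=170 → r--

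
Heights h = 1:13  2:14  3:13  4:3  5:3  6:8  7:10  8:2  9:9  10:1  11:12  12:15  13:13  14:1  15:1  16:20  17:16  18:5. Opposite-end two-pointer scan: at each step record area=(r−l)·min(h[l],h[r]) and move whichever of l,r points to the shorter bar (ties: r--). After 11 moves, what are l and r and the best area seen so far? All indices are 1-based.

l=11, r=17, best area=210

[1,18] min(13,5)*17=85 best=85 * → r--
[1,17] min(13,16)*16=208 best=208 * → l++
[2,17] min(14,16)*15=210 best=210 * → l++
[3,17] min(13,16)*14=182 best=210 → l++
[4,17] min(3,16)*13=39 best=210 → l++
[5,17] min(3,16)*12=36 best=210 → l++
[6,17] min(8,16)*11=88 best=210 → l++
[7,17] min(10,16)*10=100 best=210 → l++
[8,17] min(2,16)*9=18 best=210 → l++
[9,17] min(9,16)*8=72 best=210 → l++
[10,17] min(1,16)*7=7 best=210 → l++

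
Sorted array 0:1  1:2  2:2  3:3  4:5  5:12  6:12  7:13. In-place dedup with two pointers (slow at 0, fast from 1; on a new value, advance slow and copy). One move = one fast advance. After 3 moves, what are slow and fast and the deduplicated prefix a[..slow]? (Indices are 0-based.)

slow=2, fast=4, prefix=[1, 2, 3]

slow=0 fast=1: a[fast]=2≠a[slow]=1 write a[1]=2, slow++,fast++
slow=1 fast=2: a[fast]=2=a[slow] dup, fast++
slow=1 fast=3: a[fast]=3≠a[slow]=2 write a[2]=3, slow++,fast++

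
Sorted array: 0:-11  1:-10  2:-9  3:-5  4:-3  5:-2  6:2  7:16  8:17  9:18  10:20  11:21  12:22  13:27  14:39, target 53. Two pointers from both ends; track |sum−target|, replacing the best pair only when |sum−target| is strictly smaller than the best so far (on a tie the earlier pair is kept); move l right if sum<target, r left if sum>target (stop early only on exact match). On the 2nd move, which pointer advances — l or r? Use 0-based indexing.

[0,14] -11+39=28 d=25 * → l++
[1,14] -10+39=29 d=24 * → l++

l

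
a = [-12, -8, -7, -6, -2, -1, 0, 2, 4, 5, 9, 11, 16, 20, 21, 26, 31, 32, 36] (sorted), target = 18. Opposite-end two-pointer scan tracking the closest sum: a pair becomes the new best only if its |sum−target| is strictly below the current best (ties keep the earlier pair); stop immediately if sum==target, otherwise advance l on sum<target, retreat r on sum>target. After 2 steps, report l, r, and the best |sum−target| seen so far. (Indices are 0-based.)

[0,18] -12+36=24 d=6 * → r--
[0,17] -12+32=20 d=2 * → r--

l=0, r=16, best |Δ|=2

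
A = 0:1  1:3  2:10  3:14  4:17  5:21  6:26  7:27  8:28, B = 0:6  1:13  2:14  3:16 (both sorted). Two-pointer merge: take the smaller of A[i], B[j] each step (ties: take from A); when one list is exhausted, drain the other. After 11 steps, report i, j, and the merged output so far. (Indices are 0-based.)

[i=0,j=0] A[i]=1<=B[j]=6 take 1 → i++
[i=1,j=0] A[i]=3<=B[j]=6 take 3 → i++
[i=2,j=0] A[i]=10>B[j]=6 take 6 → j++
[i=2,j=1] A[i]=10<=B[j]=13 take 10 → i++
[i=3,j=1] A[i]=14>B[j]=13 take 13 → j++
[i=3,j=2] A[i]=14<=B[j]=14 take 14 → i++
[i=4,j=2] A[i]=17>B[j]=14 take 14 → j++
[i=4,j=3] A[i]=17>B[j]=16 take 16 → j++
[i=4,j=4] B done, take A[i]=17 → i++
[i=5,j=4] B done, take A[i]=21 → i++
[i=6,j=4] B done, take A[i]=26 → i++

i=7, j=4, merged so far=[1, 3, 6, 10, 13, 14, 14, 16, 17, 21, 26]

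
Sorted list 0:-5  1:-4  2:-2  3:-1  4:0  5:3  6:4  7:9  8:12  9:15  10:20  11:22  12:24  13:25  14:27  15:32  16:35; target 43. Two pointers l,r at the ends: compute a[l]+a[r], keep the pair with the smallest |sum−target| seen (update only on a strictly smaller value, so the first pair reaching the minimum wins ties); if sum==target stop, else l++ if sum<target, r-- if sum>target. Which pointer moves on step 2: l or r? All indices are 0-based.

l

l=0 r=16: -5+35=30 d=13 *, l++
l=1 r=16: -4+35=31 d=12 *, l++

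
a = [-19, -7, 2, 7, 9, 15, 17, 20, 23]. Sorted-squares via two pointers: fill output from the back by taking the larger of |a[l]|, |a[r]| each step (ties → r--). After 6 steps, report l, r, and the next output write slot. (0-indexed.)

l=1, r=3, next write slot=2

l=0 r=8: |-19|<=|23| out[8]=529, r--
l=0 r=7: |-19|<=|20| out[7]=400, r--
l=0 r=6: |-19|>|17| out[6]=361, l++
l=1 r=6: |-7|<=|17| out[5]=289, r--
l=1 r=5: |-7|<=|15| out[4]=225, r--
l=1 r=4: |-7|<=|9| out[3]=81, r--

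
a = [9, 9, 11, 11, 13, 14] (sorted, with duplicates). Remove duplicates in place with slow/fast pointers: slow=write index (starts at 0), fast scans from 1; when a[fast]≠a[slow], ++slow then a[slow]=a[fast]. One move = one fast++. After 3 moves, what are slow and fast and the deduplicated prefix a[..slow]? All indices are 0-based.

slow=1, fast=4, prefix=[9, 11]

(s=0,f=1) a[fast]=9=a[slow] dup → fast++
(s=0,f=2) a[fast]=11≠a[slow]=9 write a[1]=11 → slow++,fast++
(s=1,f=3) a[fast]=11=a[slow] dup → fast++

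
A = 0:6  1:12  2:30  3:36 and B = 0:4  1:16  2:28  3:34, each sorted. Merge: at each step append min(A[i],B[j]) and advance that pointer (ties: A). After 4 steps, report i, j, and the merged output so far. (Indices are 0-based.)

[i=0,j=0] A[i]=6>B[j]=4 take 4 → j++
[i=0,j=1] A[i]=6<=B[j]=16 take 6 → i++
[i=1,j=1] A[i]=12<=B[j]=16 take 12 → i++
[i=2,j=1] A[i]=30>B[j]=16 take 16 → j++

i=2, j=2, merged so far=[4, 6, 12, 16]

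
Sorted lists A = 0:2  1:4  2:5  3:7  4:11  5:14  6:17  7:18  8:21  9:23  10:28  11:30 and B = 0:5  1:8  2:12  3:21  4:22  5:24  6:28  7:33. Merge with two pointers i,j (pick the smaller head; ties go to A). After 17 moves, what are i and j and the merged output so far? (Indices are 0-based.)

i=0 j=0: A[i]=2<=B[j]=5 take 2, i++
i=1 j=0: A[i]=4<=B[j]=5 take 4, i++
i=2 j=0: A[i]=5<=B[j]=5 take 5, i++
i=3 j=0: A[i]=7>B[j]=5 take 5, j++
i=3 j=1: A[i]=7<=B[j]=8 take 7, i++
i=4 j=1: A[i]=11>B[j]=8 take 8, j++
i=4 j=2: A[i]=11<=B[j]=12 take 11, i++
i=5 j=2: A[i]=14>B[j]=12 take 12, j++
i=5 j=3: A[i]=14<=B[j]=21 take 14, i++
i=6 j=3: A[i]=17<=B[j]=21 take 17, i++
i=7 j=3: A[i]=18<=B[j]=21 take 18, i++
i=8 j=3: A[i]=21<=B[j]=21 take 21, i++
i=9 j=3: A[i]=23>B[j]=21 take 21, j++
i=9 j=4: A[i]=23>B[j]=22 take 22, j++
i=9 j=5: A[i]=23<=B[j]=24 take 23, i++
i=10 j=5: A[i]=28>B[j]=24 take 24, j++
i=10 j=6: A[i]=28<=B[j]=28 take 28, i++

i=11, j=6, merged so far=[2, 4, 5, 5, 7, 8, 11, 12, 14, 17, 18, 21, 21, 22, 23, 24, 28]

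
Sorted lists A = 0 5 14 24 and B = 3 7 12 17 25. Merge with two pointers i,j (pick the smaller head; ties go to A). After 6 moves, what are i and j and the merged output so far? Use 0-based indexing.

i=3, j=3, merged so far=[0, 3, 5, 7, 12, 14]

i=0 j=0: A[i]=0<=B[j]=3 take 0, i++
i=1 j=0: A[i]=5>B[j]=3 take 3, j++
i=1 j=1: A[i]=5<=B[j]=7 take 5, i++
i=2 j=1: A[i]=14>B[j]=7 take 7, j++
i=2 j=2: A[i]=14>B[j]=12 take 12, j++
i=2 j=3: A[i]=14<=B[j]=17 take 14, i++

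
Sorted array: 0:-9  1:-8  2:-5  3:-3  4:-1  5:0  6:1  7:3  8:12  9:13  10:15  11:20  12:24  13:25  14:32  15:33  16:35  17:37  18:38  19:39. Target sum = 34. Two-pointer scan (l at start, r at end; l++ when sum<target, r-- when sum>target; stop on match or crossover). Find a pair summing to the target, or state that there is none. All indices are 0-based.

[0,19] -9+39=30 <34 → l++
[1,19] -8+39=31 <34 → l++
[2,19] -5+39=34 → found

(-5, 39)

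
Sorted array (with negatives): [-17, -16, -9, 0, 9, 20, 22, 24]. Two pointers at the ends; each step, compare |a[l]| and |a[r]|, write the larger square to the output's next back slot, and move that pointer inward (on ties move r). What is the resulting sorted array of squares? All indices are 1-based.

[1,8] |-17|<=|24| out[8]=576 → r--
[1,7] |-17|<=|22| out[7]=484 → r--
[1,6] |-17|<=|20| out[6]=400 → r--
[1,5] |-17|>|9| out[5]=289 → l++
[2,5] |-16|>|9| out[4]=256 → l++
[3,5] |-9|<=|9| out[3]=81 → r--
[3,4] |-9|>|0| out[2]=81 → l++
[4,4] |0|<=|0| out[1]=0 → r--

[0, 81, 81, 256, 289, 400, 484, 576]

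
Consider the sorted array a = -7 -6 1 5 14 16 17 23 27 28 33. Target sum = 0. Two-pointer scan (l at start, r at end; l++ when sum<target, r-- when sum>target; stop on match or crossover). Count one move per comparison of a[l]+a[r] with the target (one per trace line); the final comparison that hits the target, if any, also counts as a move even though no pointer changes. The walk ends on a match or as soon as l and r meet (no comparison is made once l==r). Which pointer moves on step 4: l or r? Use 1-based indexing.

r

[1,11] -7+33=26 >0 → r--
[1,10] -7+28=21 >0 → r--
[1,9] -7+27=20 >0 → r--
[1,8] -7+23=16 >0 → r--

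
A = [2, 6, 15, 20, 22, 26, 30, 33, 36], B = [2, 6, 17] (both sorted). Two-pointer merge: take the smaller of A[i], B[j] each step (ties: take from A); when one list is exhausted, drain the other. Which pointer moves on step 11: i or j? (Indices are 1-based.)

i

[i=1,j=1] A[i]=2<=B[j]=2 take 2 → i++
[i=2,j=1] A[i]=6>B[j]=2 take 2 → j++
[i=2,j=2] A[i]=6<=B[j]=6 take 6 → i++
[i=3,j=2] A[i]=15>B[j]=6 take 6 → j++
[i=3,j=3] A[i]=15<=B[j]=17 take 15 → i++
[i=4,j=3] A[i]=20>B[j]=17 take 17 → j++
[i=4,j=4] B done, take A[i]=20 → i++
[i=5,j=4] B done, take A[i]=22 → i++
[i=6,j=4] B done, take A[i]=26 → i++
[i=7,j=4] B done, take A[i]=30 → i++
[i=8,j=4] B done, take A[i]=33 → i++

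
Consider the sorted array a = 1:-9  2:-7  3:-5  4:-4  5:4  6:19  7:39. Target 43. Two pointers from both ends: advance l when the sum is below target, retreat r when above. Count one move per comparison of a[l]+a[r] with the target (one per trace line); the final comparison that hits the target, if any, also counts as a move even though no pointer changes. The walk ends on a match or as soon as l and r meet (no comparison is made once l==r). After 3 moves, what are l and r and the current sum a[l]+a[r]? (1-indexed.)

l=4, r=7, sum=35

l=1 r=7: -9+39=30 <43, l++
l=2 r=7: -7+39=32 <43, l++
l=3 r=7: -5+39=34 <43, l++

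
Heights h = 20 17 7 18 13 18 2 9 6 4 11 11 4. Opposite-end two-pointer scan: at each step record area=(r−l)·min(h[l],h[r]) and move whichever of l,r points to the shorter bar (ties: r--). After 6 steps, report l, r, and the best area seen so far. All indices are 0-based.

l=0, r=6, best area=121

[0,12] min(20,4)*12=48 best=48 * → r--
[0,11] min(20,11)*11=121 best=121 * → r--
[0,10] min(20,11)*10=110 best=121 → r--
[0,9] min(20,4)*9=36 best=121 → r--
[0,8] min(20,6)*8=48 best=121 → r--
[0,7] min(20,9)*7=63 best=121 → r--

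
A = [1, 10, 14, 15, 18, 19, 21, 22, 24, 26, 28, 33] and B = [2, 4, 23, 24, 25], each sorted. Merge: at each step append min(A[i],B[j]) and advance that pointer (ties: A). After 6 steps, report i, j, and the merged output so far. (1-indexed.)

i=1 j=1: A[i]=1<=B[j]=2 take 1, i++
i=2 j=1: A[i]=10>B[j]=2 take 2, j++
i=2 j=2: A[i]=10>B[j]=4 take 4, j++
i=2 j=3: A[i]=10<=B[j]=23 take 10, i++
i=3 j=3: A[i]=14<=B[j]=23 take 14, i++
i=4 j=3: A[i]=15<=B[j]=23 take 15, i++

i=5, j=3, merged so far=[1, 2, 4, 10, 14, 15]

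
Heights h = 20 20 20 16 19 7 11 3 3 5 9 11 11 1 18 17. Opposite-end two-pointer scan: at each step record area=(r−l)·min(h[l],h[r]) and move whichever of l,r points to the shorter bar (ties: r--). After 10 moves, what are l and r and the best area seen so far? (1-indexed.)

l=1, r=6, best area=255

l=1 r=16: min(20,17)*15=255 best=255 *, r--
l=1 r=15: min(20,18)*14=252 best=255, r--
l=1 r=14: min(20,1)*13=13 best=255, r--
l=1 r=13: min(20,11)*12=132 best=255, r--
l=1 r=12: min(20,11)*11=121 best=255, r--
l=1 r=11: min(20,9)*10=90 best=255, r--
l=1 r=10: min(20,5)*9=45 best=255, r--
l=1 r=9: min(20,3)*8=24 best=255, r--
l=1 r=8: min(20,3)*7=21 best=255, r--
l=1 r=7: min(20,11)*6=66 best=255, r--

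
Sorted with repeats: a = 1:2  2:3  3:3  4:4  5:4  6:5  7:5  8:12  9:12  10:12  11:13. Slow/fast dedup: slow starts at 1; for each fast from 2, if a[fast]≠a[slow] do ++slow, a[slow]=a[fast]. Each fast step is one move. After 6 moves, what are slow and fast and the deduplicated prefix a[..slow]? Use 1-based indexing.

slow=1 fast=2: a[fast]=3≠a[slow]=2 write a[2]=3, slow++,fast++
slow=2 fast=3: a[fast]=3=a[slow] dup, fast++
slow=2 fast=4: a[fast]=4≠a[slow]=3 write a[3]=4, slow++,fast++
slow=3 fast=5: a[fast]=4=a[slow] dup, fast++
slow=3 fast=6: a[fast]=5≠a[slow]=4 write a[4]=5, slow++,fast++
slow=4 fast=7: a[fast]=5=a[slow] dup, fast++

slow=4, fast=8, prefix=[2, 3, 4, 5]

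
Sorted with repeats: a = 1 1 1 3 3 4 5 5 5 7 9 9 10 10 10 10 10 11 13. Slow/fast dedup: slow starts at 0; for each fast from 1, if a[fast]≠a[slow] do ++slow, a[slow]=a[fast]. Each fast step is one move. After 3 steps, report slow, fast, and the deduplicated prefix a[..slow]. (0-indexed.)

slow=1, fast=4, prefix=[1, 3]

slow=0 fast=1: a[fast]=1=a[slow] dup, fast++
slow=0 fast=2: a[fast]=1=a[slow] dup, fast++
slow=0 fast=3: a[fast]=3≠a[slow]=1 write a[1]=3, slow++,fast++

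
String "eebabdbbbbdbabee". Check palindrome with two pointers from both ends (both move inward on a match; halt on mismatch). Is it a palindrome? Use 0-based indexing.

palindrome

[0,15] 'e'=='e' → l++,r--
[1,14] 'e'=='e' → l++,r--
[2,13] 'b'=='b' → l++,r--
[3,12] 'a'=='a' → l++,r--
[4,11] 'b'=='b' → l++,r--
[5,10] 'd'=='d' → l++,r--
[6,9] 'b'=='b' → l++,r--
[7,8] 'b'=='b' → l++,r--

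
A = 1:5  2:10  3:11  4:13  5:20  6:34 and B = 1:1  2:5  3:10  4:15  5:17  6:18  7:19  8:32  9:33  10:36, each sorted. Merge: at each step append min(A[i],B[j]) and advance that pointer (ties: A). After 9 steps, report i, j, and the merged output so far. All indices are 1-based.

i=1 j=1: A[i]=5>B[j]=1 take 1, j++
i=1 j=2: A[i]=5<=B[j]=5 take 5, i++
i=2 j=2: A[i]=10>B[j]=5 take 5, j++
i=2 j=3: A[i]=10<=B[j]=10 take 10, i++
i=3 j=3: A[i]=11>B[j]=10 take 10, j++
i=3 j=4: A[i]=11<=B[j]=15 take 11, i++
i=4 j=4: A[i]=13<=B[j]=15 take 13, i++
i=5 j=4: A[i]=20>B[j]=15 take 15, j++
i=5 j=5: A[i]=20>B[j]=17 take 17, j++

i=5, j=6, merged so far=[1, 5, 5, 10, 10, 11, 13, 15, 17]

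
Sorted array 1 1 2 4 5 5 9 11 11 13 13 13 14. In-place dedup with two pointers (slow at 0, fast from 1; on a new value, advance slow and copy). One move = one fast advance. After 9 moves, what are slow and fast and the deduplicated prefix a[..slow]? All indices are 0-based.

slow=0 fast=1: a[fast]=1=a[slow] dup, fast++
slow=0 fast=2: a[fast]=2≠a[slow]=1 write a[1]=2, slow++,fast++
slow=1 fast=3: a[fast]=4≠a[slow]=2 write a[2]=4, slow++,fast++
slow=2 fast=4: a[fast]=5≠a[slow]=4 write a[3]=5, slow++,fast++
slow=3 fast=5: a[fast]=5=a[slow] dup, fast++
slow=3 fast=6: a[fast]=9≠a[slow]=5 write a[4]=9, slow++,fast++
slow=4 fast=7: a[fast]=11≠a[slow]=9 write a[5]=11, slow++,fast++
slow=5 fast=8: a[fast]=11=a[slow] dup, fast++
slow=5 fast=9: a[fast]=13≠a[slow]=11 write a[6]=13, slow++,fast++

slow=6, fast=10, prefix=[1, 2, 4, 5, 9, 11, 13]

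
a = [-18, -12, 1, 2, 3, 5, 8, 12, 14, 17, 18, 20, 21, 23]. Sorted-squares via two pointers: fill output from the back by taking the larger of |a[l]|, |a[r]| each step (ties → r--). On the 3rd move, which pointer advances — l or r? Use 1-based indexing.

r

l=1 r=14: |-18|<=|23| out[14]=529, r--
l=1 r=13: |-18|<=|21| out[13]=441, r--
l=1 r=12: |-18|<=|20| out[12]=400, r--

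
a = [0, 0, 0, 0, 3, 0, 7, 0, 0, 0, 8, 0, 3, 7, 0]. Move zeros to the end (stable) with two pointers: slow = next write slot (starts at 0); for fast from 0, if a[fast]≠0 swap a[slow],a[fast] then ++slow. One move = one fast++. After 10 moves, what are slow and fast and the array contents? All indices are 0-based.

slow=2, fast=10, a=[3, 7, 0, 0, 0, 0, 0, 0, 0, 0, 8, 0, 3, 7, 0]

(s=0,f=0) a[fast]=0 → fast++
(s=0,f=1) a[fast]=0 → fast++
(s=0,f=2) a[fast]=0 → fast++
(s=0,f=3) a[fast]=0 → fast++
(s=0,f=4) a[fast]=3≠0 swap→a[0]=3 → slow++,fast++
(s=1,f=5) a[fast]=0 → fast++
(s=1,f=6) a[fast]=7≠0 swap→a[1]=7 → slow++,fast++
(s=2,f=7) a[fast]=0 → fast++
(s=2,f=8) a[fast]=0 → fast++
(s=2,f=9) a[fast]=0 → fast++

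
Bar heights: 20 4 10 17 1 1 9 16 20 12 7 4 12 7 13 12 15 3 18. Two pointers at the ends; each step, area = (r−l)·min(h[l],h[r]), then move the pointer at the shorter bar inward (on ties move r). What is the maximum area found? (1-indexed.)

max area = 324

l=1 r=19: min(20,18)*18=324 best=324 *, r--
l=1 r=18: min(20,3)*17=51 best=324, r--
l=1 r=17: min(20,15)*16=240 best=324, r--
l=1 r=16: min(20,12)*15=180 best=324, r--
l=1 r=15: min(20,13)*14=182 best=324, r--
l=1 r=14: min(20,7)*13=91 best=324, r--
l=1 r=13: min(20,12)*12=144 best=324, r--
l=1 r=12: min(20,4)*11=44 best=324, r--
l=1 r=11: min(20,7)*10=70 best=324, r--
l=1 r=10: min(20,12)*9=108 best=324, r--
l=1 r=9: min(20,20)*8=160 best=324, r--
l=1 r=8: min(20,16)*7=112 best=324, r--
l=1 r=7: min(20,9)*6=54 best=324, r--
l=1 r=6: min(20,1)*5=5 best=324, r--
l=1 r=5: min(20,1)*4=4 best=324, r--
l=1 r=4: min(20,17)*3=51 best=324, r--
l=1 r=3: min(20,10)*2=20 best=324, r--
l=1 r=2: min(20,4)*1=4 best=324, r--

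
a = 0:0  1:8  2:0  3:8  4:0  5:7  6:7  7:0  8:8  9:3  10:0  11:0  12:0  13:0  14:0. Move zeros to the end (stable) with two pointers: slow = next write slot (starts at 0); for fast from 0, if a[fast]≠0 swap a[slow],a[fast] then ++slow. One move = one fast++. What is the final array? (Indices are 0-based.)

slow=0 fast=0: a[fast]=0, fast++
slow=0 fast=1: a[fast]=8≠0 swap→a[0]=8, slow++,fast++
slow=1 fast=2: a[fast]=0, fast++
slow=1 fast=3: a[fast]=8≠0 swap→a[1]=8, slow++,fast++
slow=2 fast=4: a[fast]=0, fast++
slow=2 fast=5: a[fast]=7≠0 swap→a[2]=7, slow++,fast++
slow=3 fast=6: a[fast]=7≠0 swap→a[3]=7, slow++,fast++
slow=4 fast=7: a[fast]=0, fast++
slow=4 fast=8: a[fast]=8≠0 swap→a[4]=8, slow++,fast++
slow=5 fast=9: a[fast]=3≠0 swap→a[5]=3, slow++,fast++
slow=6 fast=10: a[fast]=0, fast++
slow=6 fast=11: a[fast]=0, fast++
slow=6 fast=12: a[fast]=0, fast++
slow=6 fast=13: a[fast]=0, fast++
slow=6 fast=14: a[fast]=0, fast++

[8, 8, 7, 7, 8, 3, 0, 0, 0, 0, 0, 0, 0, 0, 0]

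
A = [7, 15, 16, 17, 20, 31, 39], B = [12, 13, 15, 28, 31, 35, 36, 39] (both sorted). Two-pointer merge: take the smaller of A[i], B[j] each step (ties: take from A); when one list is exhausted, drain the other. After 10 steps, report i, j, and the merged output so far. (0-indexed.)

[i=0,j=0] A[i]=7<=B[j]=12 take 7 → i++
[i=1,j=0] A[i]=15>B[j]=12 take 12 → j++
[i=1,j=1] A[i]=15>B[j]=13 take 13 → j++
[i=1,j=2] A[i]=15<=B[j]=15 take 15 → i++
[i=2,j=2] A[i]=16>B[j]=15 take 15 → j++
[i=2,j=3] A[i]=16<=B[j]=28 take 16 → i++
[i=3,j=3] A[i]=17<=B[j]=28 take 17 → i++
[i=4,j=3] A[i]=20<=B[j]=28 take 20 → i++
[i=5,j=3] A[i]=31>B[j]=28 take 28 → j++
[i=5,j=4] A[i]=31<=B[j]=31 take 31 → i++

i=6, j=4, merged so far=[7, 12, 13, 15, 15, 16, 17, 20, 28, 31]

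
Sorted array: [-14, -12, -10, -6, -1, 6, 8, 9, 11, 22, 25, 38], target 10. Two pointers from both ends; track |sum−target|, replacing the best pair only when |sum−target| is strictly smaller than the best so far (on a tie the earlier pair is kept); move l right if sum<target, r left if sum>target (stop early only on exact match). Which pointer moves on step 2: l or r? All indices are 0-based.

[0,11] -14+38=24 d=14 * → r--
[0,10] -14+25=11 d=1 * → r--

r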